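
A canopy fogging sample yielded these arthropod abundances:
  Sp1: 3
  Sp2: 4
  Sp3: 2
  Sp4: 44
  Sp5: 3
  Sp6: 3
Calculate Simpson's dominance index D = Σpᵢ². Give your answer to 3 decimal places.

0.570

Total N = 3+4+2+44+3+3 = 59, so the proportions are 0.05085, 0.0678, 0.0339, 0.74576, 0.05085, 0.05085 (working shown to 5 dp, full precision carried).
D = 0.05085² + 0.0678² + 0.0339² + 0.74576² + 0.05085² + 0.05085² = 0.00259 + 0.00460 + 0.00115 + 0.55616 + 0.00259 + 0.00259 = 0.56966.
To 3 decimal places, D = 0.570.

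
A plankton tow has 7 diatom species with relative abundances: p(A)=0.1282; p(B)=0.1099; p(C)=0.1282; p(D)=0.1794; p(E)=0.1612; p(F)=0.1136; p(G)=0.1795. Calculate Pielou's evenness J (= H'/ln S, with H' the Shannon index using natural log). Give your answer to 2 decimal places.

H' = −Σ pᵢ ln pᵢ = −((-0.2633) + (-0.2427) + (-0.2633) + (-0.3082) + (-0.2942) + (-0.2471) + (-0.3083)) = 1.9272 (working shown to 4 dp, full precision carried).
With S = 7 species, ln S = 1.9459, so J = 1.9272/1.9459 = 0.9904, i.e. 0.99 to 2 decimal places.

0.99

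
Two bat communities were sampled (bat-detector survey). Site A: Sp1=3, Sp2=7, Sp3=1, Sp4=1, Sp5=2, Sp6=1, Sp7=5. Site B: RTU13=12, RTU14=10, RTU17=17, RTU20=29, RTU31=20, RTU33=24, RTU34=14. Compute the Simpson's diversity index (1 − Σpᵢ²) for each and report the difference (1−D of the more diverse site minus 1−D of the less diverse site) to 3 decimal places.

Site A: N=20, proportions 0.15, 0.35, 0.05, 0.05, 0.1, 0.05, 0.25, giving 1−D = 0.77500 (working shown to 5 dp, full precision carried).
Site B: N=126, proportions 0.09524, 0.07937, 0.13492, 0.23016, 0.15873, 0.19048, 0.11111, giving 1−D = 0.83963.
Difference = |0.77500 − 0.83963| = 0.06463, i.e. 0.065 to 3 decimal places.

0.065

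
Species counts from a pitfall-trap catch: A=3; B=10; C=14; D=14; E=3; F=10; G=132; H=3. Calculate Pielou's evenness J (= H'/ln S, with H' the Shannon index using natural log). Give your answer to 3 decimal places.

Total N = 3+10+14+14+3+10+132+3 = 189, so the proportions are 0.01587, 0.05291, 0.07407, 0.07407, 0.01587, 0.05291, 0.69841, 0.01587 (working shown to 5 dp, full precision carried).
H' = −Σ pᵢ ln pᵢ = −((-0.06576) + (-0.15551) + (-0.19279) + (-0.19279) + (-0.06576) + (-0.15551) + (-0.25069) + (-0.06576)) = 1.14459.
With S = 8 species, ln S = 2.07944, so J = 1.14459/2.07944 = 0.55043, i.e. 0.550 to 3 decimal places.

0.550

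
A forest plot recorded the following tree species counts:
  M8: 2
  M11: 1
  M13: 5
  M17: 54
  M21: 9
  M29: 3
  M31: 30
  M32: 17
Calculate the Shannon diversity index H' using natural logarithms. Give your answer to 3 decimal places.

Total N = 2+1+5+54+9+3+30+17 = 121, so the proportions are 0.01653, 0.00826, 0.04132, 0.44628, 0.07438, 0.02479, 0.24793, 0.1405 (working shown to 5 dp, full precision carried).
Each pᵢ ln pᵢ term: 0.01653×(-4.10264)=-0.06781, 0.00826×(-4.79579)=-0.03963, 0.04132×(-3.18635)=-0.13167, 0.44628×(-0.80681)=-0.36006, 0.07438×(-2.59857)=-0.19328, 0.02479×(-3.69718)=-0.09167, 0.24793×(-1.39459)=-0.34577, 0.1405×(-1.96258)=-0.27573.
Sum = -1.50563, so H' = 1.506.

1.506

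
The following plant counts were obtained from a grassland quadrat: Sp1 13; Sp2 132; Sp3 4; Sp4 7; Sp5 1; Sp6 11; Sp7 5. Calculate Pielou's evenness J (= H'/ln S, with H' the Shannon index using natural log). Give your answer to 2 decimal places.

0.48

Total N = 13+132+4+7+1+11+5 = 173, so the proportions are 0.0751, 0.763, 0.0231, 0.0405, 0.0058, 0.0636, 0.0289 (working shown to 4 dp, full precision carried).
H' = −Σ pᵢ ln pᵢ = −((-0.1945) + (-0.2064) + (-0.0871) + (-0.1298) + (-0.0298) + (-0.1752) + (-0.1024)) = 0.9252.
With S = 7 species, ln S = 1.9459, so J = 0.9252/1.9459 = 0.4754, i.e. 0.48 to 2 decimal places.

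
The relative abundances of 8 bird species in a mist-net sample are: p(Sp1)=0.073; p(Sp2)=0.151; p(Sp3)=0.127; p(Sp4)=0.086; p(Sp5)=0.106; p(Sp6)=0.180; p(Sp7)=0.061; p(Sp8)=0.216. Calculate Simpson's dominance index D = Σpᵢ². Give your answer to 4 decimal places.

D = 0.073² + 0.151² + 0.127² + 0.086² + 0.106² + 0.18² + 0.061² + 0.216² = 0.005329 + 0.022801 + 0.016129 + 0.007396 + 0.011236 + 0.032400 + 0.003721 + 0.046656 = 0.145668 (working shown to 6 dp, full precision carried).
To 4 decimal places, D = 0.1457.

0.1457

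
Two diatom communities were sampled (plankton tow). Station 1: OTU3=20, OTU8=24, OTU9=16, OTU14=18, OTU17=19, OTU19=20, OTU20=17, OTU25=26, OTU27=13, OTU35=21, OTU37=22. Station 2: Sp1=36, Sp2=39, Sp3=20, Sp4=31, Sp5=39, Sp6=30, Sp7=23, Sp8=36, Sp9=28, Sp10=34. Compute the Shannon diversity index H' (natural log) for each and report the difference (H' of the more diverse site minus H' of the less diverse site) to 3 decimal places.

0.099

Station 1: N=216, proportions 0.09259, 0.11111, 0.07407, 0.08333, 0.08796, 0.09259, 0.0787, 0.12037, 0.06019, 0.09722, 0.10185, giving H' = 2.38179 (working shown to 5 dp, full precision carried).
Station 2: N=316, proportions 0.11392, 0.12342, 0.06329, 0.0981, 0.12342, 0.09494, 0.07278, 0.11392, 0.08861, 0.10759, giving H' = 2.28267.
Difference = |2.38179 − 2.28267| = 0.09912, i.e. 0.099 to 3 decimal places.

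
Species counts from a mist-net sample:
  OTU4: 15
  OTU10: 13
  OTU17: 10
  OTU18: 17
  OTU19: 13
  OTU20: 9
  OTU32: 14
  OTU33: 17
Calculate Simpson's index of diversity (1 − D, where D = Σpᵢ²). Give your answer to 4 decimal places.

Total N = 15+13+10+17+13+9+14+17 = 108, so the proportions are 0.138889, 0.12037, 0.092593, 0.157407, 0.12037, 0.083333, 0.12963, 0.157407 (working shown to 6 dp, full precision carried).
D = 0.138889² + 0.12037² + 0.092593² + 0.157407² + 0.12037² + 0.083333² + 0.12963² + 0.157407² = 0.019290 + 0.014489 + 0.008573 + 0.024777 + 0.014489 + 0.006944 + 0.016804 + 0.024777 = 0.130144.
So 1 − D = 0.869856, i.e. 0.8699 to 4 decimal places.

0.8699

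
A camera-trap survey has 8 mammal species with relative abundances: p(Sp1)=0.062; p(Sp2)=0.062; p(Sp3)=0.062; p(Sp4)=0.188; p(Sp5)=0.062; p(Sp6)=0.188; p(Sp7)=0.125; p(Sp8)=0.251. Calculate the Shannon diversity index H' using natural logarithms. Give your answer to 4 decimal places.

Each pᵢ ln pᵢ term (working shown to 6 dp, full precision carried): 0.062×(-2.780621)=-0.172398, 0.062×(-2.780621)=-0.172398, 0.062×(-2.780621)=-0.172398, 0.188×(-1.671313)=-0.314207, 0.062×(-2.780621)=-0.172398, 0.188×(-1.671313)=-0.314207, 0.125×(-2.079442)=-0.259930, 0.251×(-1.382302)=-0.346958.
Sum = -1.924896, so H' = 1.9249.

1.9249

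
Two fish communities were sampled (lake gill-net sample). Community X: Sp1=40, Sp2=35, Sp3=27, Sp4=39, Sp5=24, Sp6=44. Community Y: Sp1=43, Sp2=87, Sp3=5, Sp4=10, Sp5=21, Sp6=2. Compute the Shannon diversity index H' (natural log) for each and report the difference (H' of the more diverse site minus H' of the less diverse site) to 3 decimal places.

0.495

Community X: N=209, proportions 0.19139, 0.16746, 0.12919, 0.1866, 0.11483, 0.21053, giving H' = 1.76991 (working shown to 5 dp, full precision carried).
Community Y: N=168, proportions 0.25595, 0.51786, 0.02976, 0.05952, 0.125, 0.0119, giving H' = 1.27480.
Difference = |1.76991 − 1.27480| = 0.49511, i.e. 0.495 to 3 decimal places.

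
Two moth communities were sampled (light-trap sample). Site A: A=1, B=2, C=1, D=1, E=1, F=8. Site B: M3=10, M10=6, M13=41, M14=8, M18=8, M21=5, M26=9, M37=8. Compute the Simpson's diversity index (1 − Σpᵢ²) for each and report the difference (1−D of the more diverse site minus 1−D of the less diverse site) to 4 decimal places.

Site A: N=14, proportions 0.071429, 0.142857, 0.071429, 0.071429, 0.071429, 0.571429, giving 1−D = 0.632653 (working shown to 6 dp, full precision carried).
Site B: N=95, proportions 0.105263, 0.063158, 0.431579, 0.084211, 0.084211, 0.052632, 0.094737, 0.084211, giving 1−D = 0.765651.
Difference = |0.632653 − 0.765651| = 0.132998, i.e. 0.1330 to 4 decimal places.

0.1330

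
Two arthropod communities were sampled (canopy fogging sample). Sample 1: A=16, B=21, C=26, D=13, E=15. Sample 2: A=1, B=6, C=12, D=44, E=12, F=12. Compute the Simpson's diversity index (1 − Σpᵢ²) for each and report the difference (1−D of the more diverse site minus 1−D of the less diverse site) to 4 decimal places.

Sample 1: N=91, proportions 0.175824, 0.230769, 0.285714, 0.142857, 0.164835, giving 1−D = 0.786620 (working shown to 6 dp, full precision carried).
Sample 2: N=87, proportions 0.011494, 0.068966, 0.137931, 0.505747, 0.137931, 0.137931, giving 1−D = 0.682257.
Difference = |0.786620 − 0.682257| = 0.104363, i.e. 0.1044 to 4 decimal places.

0.1044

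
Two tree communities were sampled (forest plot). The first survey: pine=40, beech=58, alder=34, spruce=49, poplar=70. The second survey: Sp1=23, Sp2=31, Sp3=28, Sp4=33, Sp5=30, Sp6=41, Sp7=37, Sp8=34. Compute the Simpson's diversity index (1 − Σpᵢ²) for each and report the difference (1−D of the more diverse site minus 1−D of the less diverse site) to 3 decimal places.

0.085

The first survey: N=251, proportions 0.15936, 0.23108, 0.13546, 0.19522, 0.27888, giving 1−D = 0.78697 (working shown to 5 dp, full precision carried).
The second survey: N=257, proportions 0.08949, 0.12062, 0.10895, 0.1284, 0.11673, 0.15953, 0.14397, 0.1323, giving 1−D = 0.87178.
Difference = |0.78697 − 0.87178| = 0.08481, i.e. 0.085 to 3 decimal places.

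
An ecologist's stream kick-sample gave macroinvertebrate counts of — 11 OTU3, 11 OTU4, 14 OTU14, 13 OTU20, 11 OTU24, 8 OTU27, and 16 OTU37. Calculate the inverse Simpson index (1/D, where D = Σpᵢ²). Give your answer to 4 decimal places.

6.7328

Total N = 11+11+14+13+11+8+16 = 84, so the proportions are 0.13095238, 0.13095238, 0.16666667, 0.1547619, 0.13095238, 0.0952381, 0.19047619 (working shown to 8 dp, full precision carried).
D = 0.13095238² + 0.13095238² + 0.16666667² + 0.1547619² + 0.13095238² + 0.0952381² + 0.19047619² = 0.01714853 + 0.01714853 + 0.02777778 + 0.02395125 + 0.01714853 + 0.00907029 + 0.03628118 = 0.14852608.
So 1/D = 6.732824, i.e. 6.7328 to 4 decimal places.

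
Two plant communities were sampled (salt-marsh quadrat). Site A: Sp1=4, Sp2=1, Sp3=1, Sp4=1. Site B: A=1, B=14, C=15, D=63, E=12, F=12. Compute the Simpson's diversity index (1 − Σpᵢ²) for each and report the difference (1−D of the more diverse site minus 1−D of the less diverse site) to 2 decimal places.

Site A: N=7, proportions 0.57143, 0.14286, 0.14286, 0.14286, giving 1−D = 0.61224 (working shown to 5 dp, full precision carried).
Site B: N=117, proportions 0.00855, 0.11966, 0.12821, 0.53846, 0.10256, 0.10256, giving 1−D = 0.65819.
Difference = |0.61224 − 0.65819| = 0.04595, i.e. 0.05 to 2 decimal places.

0.05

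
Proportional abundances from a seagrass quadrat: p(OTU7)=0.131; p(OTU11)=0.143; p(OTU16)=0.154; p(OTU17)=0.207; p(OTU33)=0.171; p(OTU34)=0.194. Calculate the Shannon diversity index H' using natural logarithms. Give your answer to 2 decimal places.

1.78

Each pᵢ ln pᵢ term (working shown to 4 dp, full precision carried): 0.131×(-2.0326)=-0.2663, 0.143×(-1.9449)=-0.2781, 0.154×(-1.8708)=-0.2881, 0.207×(-1.5750)=-0.3260, 0.171×(-1.7661)=-0.3020, 0.194×(-1.6399)=-0.3181.
Sum = -1.7787, so H' = 1.78.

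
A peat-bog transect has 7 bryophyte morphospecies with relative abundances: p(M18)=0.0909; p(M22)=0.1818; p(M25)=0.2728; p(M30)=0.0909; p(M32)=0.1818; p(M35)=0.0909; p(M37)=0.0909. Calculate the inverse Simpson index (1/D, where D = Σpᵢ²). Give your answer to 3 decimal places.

5.761

D = 0.0909² + 0.1818² + 0.2728² + 0.0909² + 0.1818² + 0.0909² + 0.0909² = 0.0082628 + 0.0330512 + 0.0744198 + 0.0082628 + 0.0330512 + 0.0082628 + 0.0082628 = 0.1735736 (working shown to 7 dp, full precision carried).
So 1/D = 5.76125, i.e. 5.761 to 3 decimal places.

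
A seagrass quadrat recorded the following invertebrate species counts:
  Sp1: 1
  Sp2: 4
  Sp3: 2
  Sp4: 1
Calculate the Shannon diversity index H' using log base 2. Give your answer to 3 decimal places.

1.750

Total N = 1+4+2+1 = 8, so the proportions are 0.125, 0.5, 0.25, 0.125 (working shown to 5 dp, full precision carried).
Each pᵢ log₂ pᵢ term: 0.125×(-3.00000)=-0.37500, 0.5×(-1.00000)=-0.50000, 0.25×(-2.00000)=-0.50000, 0.125×(-3.00000)=-0.37500.
Sum = -1.75000, so H' = 1.750.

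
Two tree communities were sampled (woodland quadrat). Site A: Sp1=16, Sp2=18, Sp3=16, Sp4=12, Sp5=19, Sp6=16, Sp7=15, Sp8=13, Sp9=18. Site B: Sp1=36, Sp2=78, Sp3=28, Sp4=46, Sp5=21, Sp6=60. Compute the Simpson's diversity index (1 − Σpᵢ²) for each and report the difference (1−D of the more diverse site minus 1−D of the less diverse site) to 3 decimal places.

Site A: N=143, proportions 0.11189, 0.12587, 0.11189, 0.08392, 0.13287, 0.11189, 0.1049, 0.09091, 0.12587, giving 1−D = 0.88679 (working shown to 5 dp, full precision carried).
Site B: N=269, proportions 0.13383, 0.28996, 0.10409, 0.171, 0.07807, 0.22305, giving 1−D = 0.80209.
Difference = |0.88679 − 0.80209| = 0.08470, i.e. 0.085 to 3 decimal places.

0.085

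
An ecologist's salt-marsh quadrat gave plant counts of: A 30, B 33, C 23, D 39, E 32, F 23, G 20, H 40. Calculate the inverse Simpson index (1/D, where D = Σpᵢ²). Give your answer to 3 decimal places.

Total N = 30+33+23+39+32+23+20+40 = 240, so the proportions are 0.125, 0.1375, 0.0958333, 0.1625, 0.1333333, 0.0958333, 0.0833333, 0.1666667 (working shown to 7 dp, full precision carried).
D = 0.125² + 0.1375² + 0.0958333² + 0.1625² + 0.1333333² + 0.0958333² + 0.0833333² + 0.1666667² = 0.0156250 + 0.0189063 + 0.0091840 + 0.0264063 + 0.0177778 + 0.0091840 + 0.0069444 + 0.0277778 = 0.1318056.
So 1/D = 7.58693, i.e. 7.587 to 3 decimal places.

7.587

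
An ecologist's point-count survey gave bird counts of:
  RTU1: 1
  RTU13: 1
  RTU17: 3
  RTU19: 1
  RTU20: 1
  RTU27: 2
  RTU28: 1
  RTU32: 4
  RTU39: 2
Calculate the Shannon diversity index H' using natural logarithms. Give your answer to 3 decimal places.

2.047

Total N = 1+1+3+1+1+2+1+4+2 = 16, so the proportions are 0.0625, 0.0625, 0.1875, 0.0625, 0.0625, 0.125, 0.0625, 0.25, 0.125 (working shown to 5 dp, full precision carried).
Each pᵢ ln pᵢ term: 0.0625×(-2.77259)=-0.17329, 0.0625×(-2.77259)=-0.17329, 0.1875×(-1.67398)=-0.31387, 0.0625×(-2.77259)=-0.17329, 0.0625×(-2.77259)=-0.17329, 0.125×(-2.07944)=-0.25993, 0.0625×(-2.77259)=-0.17329, 0.25×(-1.38629)=-0.34657, 0.125×(-2.07944)=-0.25993.
Sum = -2.04674, so H' = 2.047.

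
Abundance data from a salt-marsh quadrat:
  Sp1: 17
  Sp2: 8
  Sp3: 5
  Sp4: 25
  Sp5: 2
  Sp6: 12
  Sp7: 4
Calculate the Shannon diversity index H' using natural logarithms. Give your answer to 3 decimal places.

Total N = 17+8+5+25+2+12+4 = 73, so the proportions are 0.23288, 0.10959, 0.06849, 0.34247, 0.0274, 0.16438, 0.05479 (working shown to 5 dp, full precision carried).
Each pᵢ ln pᵢ term: 0.23288×(-1.45725)=-0.33936, 0.10959×(-2.21102)=-0.24230, 0.06849×(-2.68102)=-0.18363, 0.34247×(-1.07158)=-0.36698, 0.0274×(-3.59731)=-0.09856, 0.16438×(-1.80555)=-0.29680, 0.05479×(-2.90417)=-0.15913.
Sum = -1.68677, so H' = 1.687.

1.687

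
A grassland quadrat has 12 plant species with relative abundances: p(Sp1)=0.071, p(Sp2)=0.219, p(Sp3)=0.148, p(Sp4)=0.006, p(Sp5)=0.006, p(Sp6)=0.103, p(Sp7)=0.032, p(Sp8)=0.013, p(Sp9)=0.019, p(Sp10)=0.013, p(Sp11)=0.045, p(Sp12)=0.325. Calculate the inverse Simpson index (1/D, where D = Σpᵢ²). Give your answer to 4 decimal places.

5.1293

D = 0.071² + 0.219² + 0.148² + 0.006² + 0.006² + 0.103² + 0.032² + 0.013² + 0.019² + 0.013² + 0.045² + 0.325² = 0.00504100 + 0.04796100 + 0.02190400 + 0.00003600 + 0.00003600 + 0.01060900 + 0.00102400 + 0.00016900 + 0.00036100 + 0.00016900 + 0.00202500 + 0.10562500 = 0.19496000 (working shown to 8 dp, full precision carried).
So 1/D = 5.129257, i.e. 5.1293 to 4 decimal places.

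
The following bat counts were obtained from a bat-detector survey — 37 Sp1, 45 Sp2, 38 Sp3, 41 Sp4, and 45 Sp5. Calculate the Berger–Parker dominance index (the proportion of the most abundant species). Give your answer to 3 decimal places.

Total N = 37+45+38+41+45 = 206, so the proportions are 0.17961, 0.21845, 0.18447, 0.19903, 0.21845 (working shown to 5 dp, full precision carried).
The largest proportion is 0.21845, i.e. d = 0.218 to 3 decimal places.

0.218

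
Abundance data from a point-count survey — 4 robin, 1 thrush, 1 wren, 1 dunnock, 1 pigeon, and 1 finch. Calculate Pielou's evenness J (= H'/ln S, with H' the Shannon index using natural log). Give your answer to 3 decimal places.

0.882

Total N = 4+1+1+1+1+1 = 9, so the proportions are 0.44444, 0.11111, 0.11111, 0.11111, 0.11111, 0.11111 (working shown to 5 dp, full precision carried).
H' = −Σ pᵢ ln pᵢ = −((-0.36041) + (-0.24414) + (-0.24414) + (-0.24414) + (-0.24414) + (-0.24414)) = 1.58109.
With S = 6 species, ln S = 1.79176, so J = 1.58109/1.79176 = 0.88243, i.e. 0.882 to 3 decimal places.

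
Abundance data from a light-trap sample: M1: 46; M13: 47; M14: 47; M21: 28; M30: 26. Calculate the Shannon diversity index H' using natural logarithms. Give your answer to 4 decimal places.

1.5769

Total N = 46+47+47+28+26 = 194, so the proportions are 0.237113, 0.242268, 0.242268, 0.14433, 0.134021 (working shown to 6 dp, full precision carried).
Each pᵢ ln pᵢ term: 0.237113×(-1.439217)=-0.341258, 0.242268×(-1.417711)=-0.343466, 0.242268×(-1.417711)=-0.343466, 0.14433×(-1.935654)=-0.279373, 0.134021×(-2.009762)=-0.269349.
Sum = -1.576912, so H' = 1.5769.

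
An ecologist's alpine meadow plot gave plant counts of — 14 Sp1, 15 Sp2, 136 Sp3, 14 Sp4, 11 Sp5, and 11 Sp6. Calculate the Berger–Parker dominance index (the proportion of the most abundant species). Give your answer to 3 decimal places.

0.677

Total N = 14+15+136+14+11+11 = 201, so the proportions are 0.06965, 0.07463, 0.67662, 0.06965, 0.05473, 0.05473 (working shown to 5 dp, full precision carried).
The largest proportion is 0.67662, i.e. d = 0.677 to 3 decimal places.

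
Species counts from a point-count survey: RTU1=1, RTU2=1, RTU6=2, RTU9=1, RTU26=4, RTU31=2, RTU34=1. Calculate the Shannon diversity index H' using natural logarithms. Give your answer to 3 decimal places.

Total N = 1+1+2+1+4+2+1 = 12, so the proportions are 0.08333, 0.08333, 0.16667, 0.08333, 0.33333, 0.16667, 0.08333 (working shown to 5 dp, full precision carried).
Each pᵢ ln pᵢ term: 0.08333×(-2.48491)=-0.20708, 0.08333×(-2.48491)=-0.20708, 0.16667×(-1.79176)=-0.29863, 0.08333×(-2.48491)=-0.20708, 0.33333×(-1.09861)=-0.36620, 0.16667×(-1.79176)=-0.29863, 0.08333×(-2.48491)=-0.20708.
Sum = -1.79176, so H' = 1.792.

1.792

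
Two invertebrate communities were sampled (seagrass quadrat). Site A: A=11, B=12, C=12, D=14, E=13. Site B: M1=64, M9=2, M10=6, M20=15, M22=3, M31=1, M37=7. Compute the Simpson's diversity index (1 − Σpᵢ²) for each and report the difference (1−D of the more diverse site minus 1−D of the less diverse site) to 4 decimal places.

Site A: N=62, proportions 0.177419, 0.193548, 0.193548, 0.225806, 0.209677, giving 1−D = 0.798647 (working shown to 6 dp, full precision carried).
Site B: N=98, proportions 0.653061, 0.020408, 0.061224, 0.153061, 0.030612, 0.010204, 0.071429, giving 1−D = 0.539775.
Difference = |0.798647 − 0.539775| = 0.258872, i.e. 0.2589 to 4 decimal places.

0.2589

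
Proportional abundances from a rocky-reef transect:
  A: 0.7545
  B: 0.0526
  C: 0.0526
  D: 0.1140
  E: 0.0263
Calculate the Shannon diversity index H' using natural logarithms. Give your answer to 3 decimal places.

0.866

Each pᵢ ln pᵢ term (working shown to 5 dp, full precision carried): 0.7545×(-0.28170)=-0.21254, 0.0526×(-2.94504)=-0.15491, 0.0526×(-2.94504)=-0.15491, 0.114×(-2.17156)=-0.24756, 0.0263×(-3.63819)=-0.09568.
Sum = -0.86560, so H' = 0.866.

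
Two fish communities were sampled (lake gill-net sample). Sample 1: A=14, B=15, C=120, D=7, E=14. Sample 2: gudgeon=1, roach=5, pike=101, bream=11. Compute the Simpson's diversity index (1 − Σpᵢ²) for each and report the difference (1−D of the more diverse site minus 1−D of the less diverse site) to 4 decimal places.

Sample 1: N=170, proportions 0.082353, 0.088235, 0.705882, 0.041176, 0.082353, giving 1−D = 0.478685 (working shown to 6 dp, full precision carried).
Sample 2: N=118, proportions 0.008475, 0.042373, 0.855932, 0.09322, giving 1−D = 0.256823.
Difference = |0.478685 − 0.256823| = 0.221862, i.e. 0.2219 to 4 decimal places.

0.2219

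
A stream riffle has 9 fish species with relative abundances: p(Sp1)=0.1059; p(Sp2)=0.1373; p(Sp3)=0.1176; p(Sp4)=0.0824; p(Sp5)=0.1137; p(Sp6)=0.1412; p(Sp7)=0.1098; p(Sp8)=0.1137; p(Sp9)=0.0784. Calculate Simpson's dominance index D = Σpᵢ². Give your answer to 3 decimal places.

0.115

D = 0.1059² + 0.1373² + 0.1176² + 0.0824² + 0.1137² + 0.1412² + 0.1098² + 0.1137² + 0.0784² = 0.01121 + 0.01885 + 0.01383 + 0.00679 + 0.01293 + 0.01994 + 0.01206 + 0.01293 + 0.00615 = 0.11468 (working shown to 5 dp, full precision carried).
To 3 decimal places, D = 0.115.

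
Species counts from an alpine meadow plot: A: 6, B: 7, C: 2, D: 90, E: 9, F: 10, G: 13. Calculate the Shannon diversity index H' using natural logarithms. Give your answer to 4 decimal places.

Total N = 6+7+2+90+9+10+13 = 137, so the proportions are 0.043796, 0.051095, 0.014599, 0.656934, 0.065693, 0.072993, 0.094891 (working shown to 6 dp, full precision carried).
Each pᵢ ln pᵢ term: 0.043796×(-3.128221)=-0.137002, 0.051095×(-2.974071)=-0.151960, 0.014599×(-4.226834)=-0.061706, 0.656934×(-0.420171)=-0.276025, 0.065693×(-2.722756)=-0.178867, 0.072993×(-2.617396)=-0.191051, 0.094891×(-2.355032)=-0.223470.
Sum = -1.220081, so H' = 1.2201.

1.2201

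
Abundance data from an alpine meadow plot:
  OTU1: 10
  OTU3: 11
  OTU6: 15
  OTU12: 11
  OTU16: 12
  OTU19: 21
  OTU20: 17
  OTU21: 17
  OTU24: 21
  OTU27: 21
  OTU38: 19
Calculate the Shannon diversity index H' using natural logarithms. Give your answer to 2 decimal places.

Total N = 10+11+15+11+12+21+17+17+21+21+19 = 175, so the proportions are 0.0571, 0.0629, 0.0857, 0.0629, 0.0686, 0.12, 0.0971, 0.0971, 0.12, 0.12, 0.1086 (working shown to 4 dp, full precision carried).
Each pᵢ ln pᵢ term: 0.0571×(-2.8622)=-0.1636, 0.0629×(-2.7669)=-0.1739, 0.0857×(-2.4567)=-0.2106, 0.0629×(-2.7669)=-0.1739, 0.0686×(-2.6799)=-0.1838, 0.12×(-2.1203)=-0.2544, 0.0971×(-2.3316)=-0.2265, 0.0971×(-2.3316)=-0.2265, 0.12×(-2.1203)=-0.2544, 0.12×(-2.1203)=-0.2544, 0.1086×(-2.2203)=-0.2411.
Sum = -2.3631, so H' = 2.36.

2.36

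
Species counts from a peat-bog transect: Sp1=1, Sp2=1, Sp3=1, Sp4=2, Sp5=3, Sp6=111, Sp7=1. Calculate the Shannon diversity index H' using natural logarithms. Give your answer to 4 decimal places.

Total N = 1+1+1+2+3+111+1 = 120, so the proportions are 0.008333, 0.008333, 0.008333, 0.016667, 0.025, 0.925, 0.008333 (working shown to 6 dp, full precision carried).
Each pᵢ ln pᵢ term: 0.008333×(-4.787492)=-0.039896, 0.008333×(-4.787492)=-0.039896, 0.008333×(-4.787492)=-0.039896, 0.016667×(-4.094345)=-0.068239, 0.025×(-3.688879)=-0.092222, 0.925×(-0.077962)=-0.072114, 0.008333×(-4.787492)=-0.039896.
Sum = -0.392159, so H' = 0.3922.

0.3922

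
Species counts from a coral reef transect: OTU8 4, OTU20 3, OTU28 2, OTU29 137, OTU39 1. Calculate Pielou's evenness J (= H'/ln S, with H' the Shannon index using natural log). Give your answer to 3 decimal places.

0.209

Total N = 4+3+2+137+1 = 147, so the proportions are 0.02721, 0.02041, 0.01361, 0.93197, 0.0068 (working shown to 5 dp, full precision carried).
H' = −Σ pᵢ ln pᵢ = −((-0.09807) + (-0.07942) + (-0.05847) + (-0.06566) + (-0.03395)) = 0.33557.
With S = 5 species, ln S = 1.60944, so J = 0.33557/1.60944 = 0.20850, i.e. 0.209 to 3 decimal places.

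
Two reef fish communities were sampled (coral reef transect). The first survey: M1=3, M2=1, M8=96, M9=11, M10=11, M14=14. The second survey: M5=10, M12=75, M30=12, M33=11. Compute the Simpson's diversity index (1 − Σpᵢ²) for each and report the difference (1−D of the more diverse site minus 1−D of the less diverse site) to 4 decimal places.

The first survey: N=136, proportions 0.022059, 0.007353, 0.705882, 0.080882, 0.080882, 0.102941, giving 1−D = 0.477509 (working shown to 6 dp, full precision carried).
The second survey: N=108, proportions 0.092593, 0.694444, 0.111111, 0.101852, giving 1−D = 0.486454.
Difference = |0.477509 − 0.486454| = 0.008945, i.e. 0.0089 to 4 decimal places.

0.0089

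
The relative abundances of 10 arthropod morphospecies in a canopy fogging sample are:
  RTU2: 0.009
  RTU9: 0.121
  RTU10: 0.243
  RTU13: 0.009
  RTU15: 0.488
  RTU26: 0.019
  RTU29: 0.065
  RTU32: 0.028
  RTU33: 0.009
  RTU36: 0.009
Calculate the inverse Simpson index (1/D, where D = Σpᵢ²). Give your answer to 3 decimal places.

3.149

D = 0.009² + 0.121² + 0.243² + 0.009² + 0.488² + 0.019² + 0.065² + 0.028² + 0.009² + 0.009² = 0.000081 + 0.014641 + 0.059049 + 0.000081 + 0.238144 + 0.000361 + 0.004225 + 0.000784 + 0.000081 + 0.000081 = 0.317528 (working shown to 6 dp, full precision carried).
So 1/D = 3.14933, i.e. 3.149 to 3 decimal places.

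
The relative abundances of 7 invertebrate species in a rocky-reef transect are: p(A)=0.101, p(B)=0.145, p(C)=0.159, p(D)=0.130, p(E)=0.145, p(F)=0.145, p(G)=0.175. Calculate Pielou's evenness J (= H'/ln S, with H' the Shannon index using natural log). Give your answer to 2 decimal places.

H' = −Σ pᵢ ln pᵢ = −((-0.2316) + (-0.2800) + (-0.2924) + (-0.2652) + (-0.2800) + (-0.2800) + (-0.3050)) = 1.9342 (working shown to 4 dp, full precision carried).
With S = 7 species, ln S = 1.9459, so J = 1.9342/1.9459 = 0.9940, i.e. 0.99 to 2 decimal places.

0.99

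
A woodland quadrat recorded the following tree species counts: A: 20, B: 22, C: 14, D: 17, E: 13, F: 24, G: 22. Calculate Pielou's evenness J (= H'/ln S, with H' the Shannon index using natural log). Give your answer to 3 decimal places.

Total N = 20+22+14+17+13+24+22 = 132, so the proportions are 0.15152, 0.16667, 0.10606, 0.12879, 0.09848, 0.18182, 0.16667 (working shown to 5 dp, full precision carried).
H' = −Σ pᵢ ln pᵢ = −((-0.28592) + (-0.29863) + (-0.23797) + (-0.26396) + (-0.22827) + (-0.30995) + (-0.29863)) = 1.92334.
With S = 7 species, ln S = 1.94591, so J = 1.92334/1.94591 = 0.98840, i.e. 0.988 to 3 decimal places.

0.988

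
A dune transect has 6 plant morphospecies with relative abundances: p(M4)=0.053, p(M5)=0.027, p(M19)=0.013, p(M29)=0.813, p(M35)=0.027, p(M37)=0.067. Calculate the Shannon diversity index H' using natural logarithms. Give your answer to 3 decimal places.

Each pᵢ ln pᵢ term (working shown to 5 dp, full precision carried): 0.053×(-2.93746)=-0.15569, 0.027×(-3.61192)=-0.09752, 0.013×(-4.34281)=-0.05646, 0.813×(-0.20702)=-0.16831, 0.027×(-3.61192)=-0.09752, 0.067×(-2.70306)=-0.18111.
Sum = -0.75660, so H' = 0.757.

0.757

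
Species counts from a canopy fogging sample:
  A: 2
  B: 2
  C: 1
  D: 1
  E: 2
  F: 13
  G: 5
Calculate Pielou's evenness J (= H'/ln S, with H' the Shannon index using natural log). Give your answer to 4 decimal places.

0.7740

Total N = 2+2+1+1+2+13+5 = 26, so the proportions are 0.076923, 0.076923, 0.038462, 0.038462, 0.076923, 0.5, 0.192308 (working shown to 6 dp, full precision carried).
H' = −Σ pᵢ ln pᵢ = −((-0.197304) + (-0.197304) + (-0.125311) + (-0.125311) + (-0.197304) + (-0.346574) + (-0.317050)) = 1.506158.
With S = 7 species, ln S = 1.945910, so J = 1.506158/1.945910 = 0.774012, i.e. 0.7740 to 4 decimal places.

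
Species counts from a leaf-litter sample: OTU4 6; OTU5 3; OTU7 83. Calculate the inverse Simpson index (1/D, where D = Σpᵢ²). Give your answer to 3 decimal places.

Total N = 6+3+83 = 92, so the proportions are 0.065217, 0.032609, 0.902174 (working shown to 6 dp, full precision carried).
D = 0.065217² + 0.032609² + 0.902174² = 0.004253 + 0.001063 + 0.813918 = 0.819234.
So 1/D = 1.22065, i.e. 1.221 to 3 decimal places.

1.221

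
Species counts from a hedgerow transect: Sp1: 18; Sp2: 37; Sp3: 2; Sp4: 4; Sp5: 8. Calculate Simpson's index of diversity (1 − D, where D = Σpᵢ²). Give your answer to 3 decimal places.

Total N = 18+37+2+4+8 = 69, so the proportions are 0.26087, 0.53623, 0.02899, 0.05797, 0.11594 (working shown to 5 dp, full precision carried).
D = 0.26087² + 0.53623² + 0.02899² + 0.05797² + 0.11594² = 0.06805 + 0.28754 + 0.00084 + 0.00336 + 0.01344 = 0.37324.
So 1 − D = 0.62676, i.e. 0.627 to 3 decimal places.

0.627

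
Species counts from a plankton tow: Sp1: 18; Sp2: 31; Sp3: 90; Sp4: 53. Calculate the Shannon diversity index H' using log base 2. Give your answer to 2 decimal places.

Total N = 18+31+90+53 = 192, so the proportions are 0.0938, 0.1615, 0.4688, 0.276 (working shown to 4 dp, full precision carried).
Each pᵢ log₂ pᵢ term: 0.0938×(-3.4150)=-0.3202, 0.1615×(-2.6308)=-0.4248, 0.4688×(-1.0931)=-0.5124, 0.276×(-1.8570)=-0.5126.
Sum = -1.7699, so H' = 1.77.

1.77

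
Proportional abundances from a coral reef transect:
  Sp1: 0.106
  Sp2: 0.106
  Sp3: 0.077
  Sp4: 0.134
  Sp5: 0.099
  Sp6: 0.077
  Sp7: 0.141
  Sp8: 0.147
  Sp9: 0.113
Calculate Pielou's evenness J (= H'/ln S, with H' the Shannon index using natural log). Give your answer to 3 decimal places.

0.989

H' = −Σ pᵢ ln pᵢ = −((-0.23790) + (-0.23790) + (-0.19742) + (-0.26933) + (-0.22895) + (-0.19742) + (-0.27622) + (-0.28185) + (-0.24638)) = 2.17337 (working shown to 5 dp, full precision carried).
With S = 9 species, ln S = 2.19722, so J = 2.17337/2.19722 = 0.98914, i.e. 0.989 to 3 decimal places.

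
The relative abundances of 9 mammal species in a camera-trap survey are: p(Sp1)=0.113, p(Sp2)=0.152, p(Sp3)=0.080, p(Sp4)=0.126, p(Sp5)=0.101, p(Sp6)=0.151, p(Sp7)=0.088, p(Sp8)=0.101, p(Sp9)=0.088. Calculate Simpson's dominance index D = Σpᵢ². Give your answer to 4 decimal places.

D = 0.113² + 0.152² + 0.08² + 0.126² + 0.101² + 0.151² + 0.088² + 0.101² + 0.088² = 0.012769 + 0.023104 + 0.006400 + 0.015876 + 0.010201 + 0.022801 + 0.007744 + 0.010201 + 0.007744 = 0.116840 (working shown to 6 dp, full precision carried).
To 4 decimal places, D = 0.1168.

0.1168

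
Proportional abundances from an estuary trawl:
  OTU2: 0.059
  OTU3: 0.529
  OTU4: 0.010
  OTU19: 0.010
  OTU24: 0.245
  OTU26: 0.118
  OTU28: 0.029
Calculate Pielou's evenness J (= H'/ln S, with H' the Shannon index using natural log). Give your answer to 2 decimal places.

0.67

H' = −Σ pᵢ ln pᵢ = −((-0.1670) + (-0.3368) + (-0.0461) + (-0.0461) + (-0.3446) + (-0.2522) + (-0.1027)) = 1.2954 (working shown to 4 dp, full precision carried).
With S = 7 species, ln S = 1.9459, so J = 1.2954/1.9459 = 0.6657, i.e. 0.67 to 2 decimal places.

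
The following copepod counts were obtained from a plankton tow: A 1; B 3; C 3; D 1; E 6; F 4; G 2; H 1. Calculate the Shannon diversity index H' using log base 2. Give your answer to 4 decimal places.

2.7247

Total N = 1+3+3+1+6+4+2+1 = 21, so the proportions are 0.047619, 0.142857, 0.142857, 0.047619, 0.285714, 0.190476, 0.095238, 0.047619 (working shown to 6 dp, full precision carried).
Each pᵢ log₂ pᵢ term: 0.047619×(-4.392317)=-0.209158, 0.142857×(-2.807355)=-0.401051, 0.142857×(-2.807355)=-0.401051, 0.047619×(-4.392317)=-0.209158, 0.285714×(-1.807355)=-0.516387, 0.190476×(-2.392317)=-0.455680, 0.095238×(-3.392317)=-0.323078, 0.047619×(-4.392317)=-0.209158.
Sum = -2.724720, so H' = 2.7247.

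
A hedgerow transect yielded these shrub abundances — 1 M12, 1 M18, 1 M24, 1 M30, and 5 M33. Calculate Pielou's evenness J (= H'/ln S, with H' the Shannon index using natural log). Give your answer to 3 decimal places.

Total N = 1+1+1+1+5 = 9, so the proportions are 0.11111, 0.11111, 0.11111, 0.11111, 0.55556 (working shown to 5 dp, full precision carried).
H' = −Σ pᵢ ln pᵢ = −((-0.24414) + (-0.24414) + (-0.24414) + (-0.24414) + (-0.32655)) = 1.30309.
With S = 5 species, ln S = 1.60944, so J = 1.30309/1.60944 = 0.80966, i.e. 0.810 to 3 decimal places.

0.810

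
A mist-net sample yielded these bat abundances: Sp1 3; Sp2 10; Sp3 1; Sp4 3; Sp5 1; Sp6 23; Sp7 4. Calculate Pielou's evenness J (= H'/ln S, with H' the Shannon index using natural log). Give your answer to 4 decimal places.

0.7311

Total N = 3+10+1+3+1+23+4 = 45, so the proportions are 0.066667, 0.222222, 0.022222, 0.066667, 0.022222, 0.511111, 0.088889 (working shown to 6 dp, full precision carried).
H' = −Σ pᵢ ln pᵢ = −((-0.180537) + (-0.334239) + (-0.084592) + (-0.180537) + (-0.084592) + (-0.343042) + (-0.215144)) = 1.422683.
With S = 7 species, ln S = 1.945910, so J = 1.422683/1.945910 = 0.731115, i.e. 0.7311 to 4 decimal places.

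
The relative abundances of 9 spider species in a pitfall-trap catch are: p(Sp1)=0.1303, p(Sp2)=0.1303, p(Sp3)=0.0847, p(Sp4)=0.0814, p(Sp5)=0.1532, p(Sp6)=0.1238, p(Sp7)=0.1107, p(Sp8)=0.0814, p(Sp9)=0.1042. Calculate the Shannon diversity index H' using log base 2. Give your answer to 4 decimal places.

Each pᵢ log₂ pᵢ term (working shown to 6 dp, full precision carried): 0.1303×(-2.940091)=-0.383094, 0.1303×(-2.940091)=-0.383094, 0.0847×(-3.561494)=-0.301659, 0.0814×(-3.618827)=-0.294573, 0.1532×(-2.706512)=-0.414638, 0.1238×(-3.013917)=-0.373123, 0.1107×(-3.175273)=-0.351503, 0.0814×(-3.618827)=-0.294573, 0.1042×(-3.262573)=-0.339960.
Sum = -3.136215, so H' = 3.1362.

3.1362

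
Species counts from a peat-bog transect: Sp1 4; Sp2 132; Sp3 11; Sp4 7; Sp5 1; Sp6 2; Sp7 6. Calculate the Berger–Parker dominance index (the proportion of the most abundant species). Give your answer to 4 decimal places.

Total N = 4+132+11+7+1+2+6 = 163, so the proportions are 0.02454, 0.809816, 0.067485, 0.042945, 0.006135, 0.01227, 0.03681 (working shown to 6 dp, full precision carried).
The largest proportion is 0.809816, i.e. d = 0.8098 to 4 decimal places.

0.8098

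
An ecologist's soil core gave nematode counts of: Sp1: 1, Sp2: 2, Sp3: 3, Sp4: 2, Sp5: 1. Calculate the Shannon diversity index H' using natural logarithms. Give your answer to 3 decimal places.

Total N = 1+2+3+2+1 = 9, so the proportions are 0.11111, 0.22222, 0.33333, 0.22222, 0.11111 (working shown to 5 dp, full precision carried).
Each pᵢ ln pᵢ term: 0.11111×(-2.19722)=-0.24414, 0.22222×(-1.50408)=-0.33424, 0.33333×(-1.09861)=-0.36620, 0.22222×(-1.50408)=-0.33424, 0.11111×(-2.19722)=-0.24414.
Sum = -1.52296, so H' = 1.523.

1.523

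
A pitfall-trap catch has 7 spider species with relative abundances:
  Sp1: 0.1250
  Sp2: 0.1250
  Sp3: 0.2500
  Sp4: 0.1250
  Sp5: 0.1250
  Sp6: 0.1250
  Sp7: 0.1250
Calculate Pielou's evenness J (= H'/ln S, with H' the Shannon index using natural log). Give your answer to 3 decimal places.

0.980

H' = −Σ pᵢ ln pᵢ = −((-0.25993) + (-0.25993) + (-0.34657) + (-0.25993) + (-0.25993) + (-0.25993) + (-0.25993)) = 1.90615 (working shown to 5 dp, full precision carried).
With S = 7 species, ln S = 1.94591, so J = 1.90615/1.94591 = 0.97957, i.e. 0.980 to 3 decimal places.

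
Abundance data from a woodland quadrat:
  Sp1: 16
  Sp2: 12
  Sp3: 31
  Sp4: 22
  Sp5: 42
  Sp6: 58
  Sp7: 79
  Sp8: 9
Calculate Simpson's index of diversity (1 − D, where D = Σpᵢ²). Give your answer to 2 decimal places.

0.82

Total N = 16+12+31+22+42+58+79+9 = 269, so the proportions are 0.0595, 0.0446, 0.1152, 0.0818, 0.1561, 0.2156, 0.2937, 0.0335 (working shown to 4 dp, full precision carried).
D = 0.0595² + 0.0446² + 0.1152² + 0.0818² + 0.1561² + 0.2156² + 0.2937² + 0.0335² = 0.0035 + 0.0020 + 0.0133 + 0.0067 + 0.0244 + 0.0465 + 0.0862 + 0.0011 = 0.1837.
So 1 − D = 0.8163, i.e. 0.82 to 2 decimal places.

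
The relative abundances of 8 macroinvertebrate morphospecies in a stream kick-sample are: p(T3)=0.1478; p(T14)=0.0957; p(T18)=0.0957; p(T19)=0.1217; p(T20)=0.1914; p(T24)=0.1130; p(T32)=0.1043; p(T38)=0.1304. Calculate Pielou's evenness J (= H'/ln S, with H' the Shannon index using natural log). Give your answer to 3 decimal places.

0.987

H' = −Σ pᵢ ln pᵢ = −((-0.28258) + (-0.22456) + (-0.22456) + (-0.25632) + (-0.31646) + (-0.24638) + (-0.23577) + (-0.26564)) = 2.05228 (working shown to 5 dp, full precision carried).
With S = 8 species, ln S = 2.07944, so J = 2.05228/2.07944 = 0.98694, i.e. 0.987 to 3 decimal places.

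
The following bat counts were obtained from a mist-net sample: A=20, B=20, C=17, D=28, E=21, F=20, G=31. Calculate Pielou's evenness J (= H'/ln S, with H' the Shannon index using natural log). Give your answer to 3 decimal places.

0.989

Total N = 20+20+17+28+21+20+31 = 157, so the proportions are 0.12739, 0.12739, 0.10828, 0.17834, 0.13376, 0.12739, 0.19745 (working shown to 5 dp, full precision carried).
H' = −Σ pᵢ ln pᵢ = −((-0.26249) + (-0.26249) + (-0.24071) + (-0.30747) + (-0.26908) + (-0.26249) + (-0.32032)) = 1.92504.
With S = 7 species, ln S = 1.94591, so J = 1.92504/1.94591 = 0.98928, i.e. 0.989 to 3 decimal places.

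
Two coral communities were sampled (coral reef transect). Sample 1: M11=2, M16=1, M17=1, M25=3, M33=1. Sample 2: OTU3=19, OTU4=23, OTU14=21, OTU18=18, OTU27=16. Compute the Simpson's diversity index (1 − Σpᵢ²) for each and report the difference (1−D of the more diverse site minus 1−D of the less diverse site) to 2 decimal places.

0.05

Sample 1: N=8, proportions 0.25, 0.125, 0.125, 0.375, 0.125, giving 1−D = 0.7500 (working shown to 4 dp, full precision carried).
Sample 2: N=97, proportions 0.1959, 0.2371, 0.2165, 0.1856, 0.1649, giving 1−D = 0.7969.
Difference = |0.7500 − 0.7969| = 0.0469, i.e. 0.05 to 2 decimal places.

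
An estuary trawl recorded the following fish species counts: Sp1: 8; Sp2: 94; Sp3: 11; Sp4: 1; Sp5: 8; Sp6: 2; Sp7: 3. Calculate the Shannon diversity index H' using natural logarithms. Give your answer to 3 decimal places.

0.975

Total N = 8+94+11+1+8+2+3 = 127, so the proportions are 0.06299, 0.74016, 0.08661, 0.00787, 0.06299, 0.01575, 0.02362 (working shown to 5 dp, full precision carried).
Each pᵢ ln pᵢ term: 0.06299×(-2.76475)=-0.17416, 0.74016×(-0.30089)=-0.22271, 0.08661×(-2.44629)=-0.21188, 0.00787×(-4.84419)=-0.03814, 0.06299×(-2.76475)=-0.17416, 0.01575×(-4.15104)=-0.06537, 0.02362×(-3.74557)=-0.08848.
Sum = -0.97490, so H' = 0.975.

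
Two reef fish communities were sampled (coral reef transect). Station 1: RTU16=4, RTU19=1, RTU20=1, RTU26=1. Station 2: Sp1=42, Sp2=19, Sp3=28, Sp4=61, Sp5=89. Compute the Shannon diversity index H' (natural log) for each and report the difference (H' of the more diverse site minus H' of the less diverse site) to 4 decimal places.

Station 1: N=7, proportions 0.571429, 0.142857, 0.142857, 0.142857, giving H' = 1.153742 (working shown to 6 dp, full precision carried).
Station 2: N=239, proportions 0.175732, 0.079498, 0.117155, 0.25523, 0.372385, giving H' = 1.474455.
Difference = |1.153742 − 1.474455| = 0.320713, i.e. 0.3207 to 4 decimal places.

0.3207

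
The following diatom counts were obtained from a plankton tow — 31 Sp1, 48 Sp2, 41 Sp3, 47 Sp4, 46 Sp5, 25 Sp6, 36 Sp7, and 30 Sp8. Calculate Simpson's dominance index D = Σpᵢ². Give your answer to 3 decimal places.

Total N = 31+48+41+47+46+25+36+30 = 304, so the proportions are 0.10197, 0.15789, 0.13487, 0.15461, 0.15132, 0.08224, 0.11842, 0.09868 (working shown to 5 dp, full precision carried).
D = 0.10197² + 0.15789² + 0.13487² + 0.15461² + 0.15132² + 0.08224² + 0.11842² + 0.09868² = 0.01040 + 0.02493 + 0.01819 + 0.02390 + 0.02290 + 0.00676 + 0.01402 + 0.00974 = 0.13084.
To 3 decimal places, D = 0.131.

0.131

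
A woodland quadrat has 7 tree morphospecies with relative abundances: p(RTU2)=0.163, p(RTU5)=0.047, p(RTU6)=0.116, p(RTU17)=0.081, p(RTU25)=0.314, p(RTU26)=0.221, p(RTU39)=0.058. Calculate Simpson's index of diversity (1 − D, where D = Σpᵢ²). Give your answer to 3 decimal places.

0.800

D = 0.163² + 0.047² + 0.116² + 0.081² + 0.314² + 0.221² + 0.058² = 0.02657 + 0.00221 + 0.01346 + 0.00656 + 0.09860 + 0.04884 + 0.00336 = 0.19960 (working shown to 5 dp, full precision carried).
So 1 − D = 0.80040, i.e. 0.800 to 3 decimal places.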